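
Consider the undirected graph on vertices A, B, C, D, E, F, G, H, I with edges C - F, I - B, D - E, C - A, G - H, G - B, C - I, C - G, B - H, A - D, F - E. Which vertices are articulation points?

C

Removing C increases the component count from 1 to 2, so C is a cut vertex.
By contrast removing I leaves 1 component; it is not a cut vertex. No other vertex is a cut vertex either.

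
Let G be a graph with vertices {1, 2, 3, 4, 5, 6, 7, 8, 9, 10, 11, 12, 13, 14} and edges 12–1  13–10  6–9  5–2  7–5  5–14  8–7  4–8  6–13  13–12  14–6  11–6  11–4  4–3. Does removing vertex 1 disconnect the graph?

Deleting 1 leaves 1 component (was 1), so 1 is not a cut vertex.

No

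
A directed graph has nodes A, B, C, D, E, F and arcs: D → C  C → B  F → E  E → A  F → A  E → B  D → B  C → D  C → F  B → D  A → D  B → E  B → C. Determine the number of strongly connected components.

{A, B, C, D, E, F} are all mutually reachable — one SCC of size 6.
That gives 1 strongly connected component.

1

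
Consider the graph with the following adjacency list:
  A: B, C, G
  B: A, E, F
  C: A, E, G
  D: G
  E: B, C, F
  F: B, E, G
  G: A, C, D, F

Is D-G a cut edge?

Removing D-G leaves no path between D and G: the component count goes from 1 to 2. So it is a bridge.

Yes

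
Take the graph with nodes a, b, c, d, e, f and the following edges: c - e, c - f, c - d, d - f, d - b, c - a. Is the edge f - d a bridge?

No

After removing f - d, the path f-c-d still connects them, so the edge is not a bridge.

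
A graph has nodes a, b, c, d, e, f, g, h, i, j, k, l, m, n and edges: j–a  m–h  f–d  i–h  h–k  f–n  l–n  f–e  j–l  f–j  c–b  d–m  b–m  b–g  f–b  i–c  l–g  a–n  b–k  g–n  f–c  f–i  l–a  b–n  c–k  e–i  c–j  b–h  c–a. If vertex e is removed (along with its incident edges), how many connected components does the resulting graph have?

With e gone, the remaining components are: {a, b, c, d, f, g, h, i, j, k, l, m, n}.
That is 1 component.

1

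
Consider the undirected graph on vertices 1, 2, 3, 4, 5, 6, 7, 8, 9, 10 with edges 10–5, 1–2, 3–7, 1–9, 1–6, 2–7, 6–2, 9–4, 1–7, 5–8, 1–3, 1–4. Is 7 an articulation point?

No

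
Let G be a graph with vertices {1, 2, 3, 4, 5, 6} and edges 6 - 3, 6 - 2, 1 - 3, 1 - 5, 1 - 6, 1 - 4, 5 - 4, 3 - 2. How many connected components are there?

1

Starting from 1 we can reach 1, 2, 3, 4, 5, 6. That is one component of size 6.
Total: 1 component.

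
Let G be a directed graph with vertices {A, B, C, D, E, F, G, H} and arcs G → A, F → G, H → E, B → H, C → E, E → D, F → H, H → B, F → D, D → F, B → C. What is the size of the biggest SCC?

6

{B, C, D, E, F, H} are all mutually reachable — one SCC of size 6.
{G} is an SCC by itself.
{A} is an SCC by itself.
The largest has 6 vertices.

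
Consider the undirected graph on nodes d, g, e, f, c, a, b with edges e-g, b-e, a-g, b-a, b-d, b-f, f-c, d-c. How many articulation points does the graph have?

1

Removing b increases the component count from 1 to 2, so b is a cut vertex.
By contrast removing c leaves 1 component; it is not a cut vertex. No other vertex is a cut vertex either.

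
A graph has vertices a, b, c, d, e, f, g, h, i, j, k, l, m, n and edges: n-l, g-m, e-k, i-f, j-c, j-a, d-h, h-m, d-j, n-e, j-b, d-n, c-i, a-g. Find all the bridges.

The edges on the cycle d-j-a-g-m-h-d are not bridges since each lies on that cycle.
But removing i-f disconnects i from f; removing n-e disconnects n from e; removing j-c disconnects j from c; removing i-c disconnects i from c — these are bridges.
In total 8 edges are bridges.

b-j, c-i, c-j, d-n, e-k, e-n, f-i, l-n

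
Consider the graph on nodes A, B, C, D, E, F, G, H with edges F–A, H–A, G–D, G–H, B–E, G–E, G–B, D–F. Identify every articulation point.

G

Removing G increases the component count from 2 to 3, so G is a cut vertex.
By contrast removing D leaves 2 components; it is not a cut vertex. No other vertex is a cut vertex either.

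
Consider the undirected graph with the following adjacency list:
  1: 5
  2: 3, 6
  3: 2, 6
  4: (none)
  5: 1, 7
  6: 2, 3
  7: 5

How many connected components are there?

3

4 is isolated — a component by itself.
Starting from 1 we can reach 1, 5, 7. That is one component of size 3.
Starting from 2 we can reach 2, 3, 6. That is one component of size 3.
Total: 3 components.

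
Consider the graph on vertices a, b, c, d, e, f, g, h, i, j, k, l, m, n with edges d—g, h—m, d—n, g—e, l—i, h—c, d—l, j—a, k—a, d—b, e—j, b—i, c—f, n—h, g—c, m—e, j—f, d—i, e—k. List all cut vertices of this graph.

d

Removing d increases the component count from 1 to 2, so d is a cut vertex.
By contrast removing b leaves 1 component; it is not a cut vertex. No other vertex is a cut vertex either.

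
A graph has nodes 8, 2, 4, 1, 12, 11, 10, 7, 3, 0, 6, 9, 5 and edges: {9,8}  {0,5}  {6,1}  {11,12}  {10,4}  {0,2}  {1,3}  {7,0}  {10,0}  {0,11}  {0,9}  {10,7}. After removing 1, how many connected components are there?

3

With 1 gone, the remaining components are: {3}; {6}; {0, 2, 4, 5, 7, 8, 9, 10, 11, 12}.
That is 3 components.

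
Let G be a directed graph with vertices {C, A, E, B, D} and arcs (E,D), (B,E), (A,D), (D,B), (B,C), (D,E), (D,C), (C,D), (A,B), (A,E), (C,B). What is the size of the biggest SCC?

4

{B, C, D, E} are all mutually reachable — one SCC of size 4.
{A} is an SCC by itself.
The largest has 4 vertices.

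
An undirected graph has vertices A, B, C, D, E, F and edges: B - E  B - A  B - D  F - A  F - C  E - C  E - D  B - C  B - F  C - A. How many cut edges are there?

The edges on the cycle B-E-C-B are not bridges since each lies on that cycle.
Every edge lies on some cycle, so there are no bridges.

0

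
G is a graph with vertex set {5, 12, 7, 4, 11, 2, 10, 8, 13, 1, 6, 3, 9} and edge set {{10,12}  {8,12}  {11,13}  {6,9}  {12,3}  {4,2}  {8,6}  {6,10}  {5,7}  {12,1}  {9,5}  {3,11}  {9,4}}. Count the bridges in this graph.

9

The edges on the cycle 8-6-10-12-8 are not bridges since each lies on that cycle.
But removing 12-3 disconnects 12 from 3; removing 1-12 disconnects 1 from 12; removing 11-13 disconnects 11 from 13; removing 7-5 disconnects 7 from 5 — these are bridges.
In total 9 edges are bridges.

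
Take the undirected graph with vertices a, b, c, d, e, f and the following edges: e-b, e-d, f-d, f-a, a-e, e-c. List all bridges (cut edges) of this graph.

b-e, c-e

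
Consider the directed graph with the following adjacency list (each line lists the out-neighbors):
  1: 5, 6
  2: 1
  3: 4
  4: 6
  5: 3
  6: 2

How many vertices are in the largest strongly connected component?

{1, 2, 3, 4, 5, 6} are all mutually reachable — one SCC of size 6.
The largest has 6 vertices.

6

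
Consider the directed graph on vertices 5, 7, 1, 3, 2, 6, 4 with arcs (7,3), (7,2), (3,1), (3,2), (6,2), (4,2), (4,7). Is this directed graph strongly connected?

There is no directed path from 6 to 1, so the graph is not strongly connected.

No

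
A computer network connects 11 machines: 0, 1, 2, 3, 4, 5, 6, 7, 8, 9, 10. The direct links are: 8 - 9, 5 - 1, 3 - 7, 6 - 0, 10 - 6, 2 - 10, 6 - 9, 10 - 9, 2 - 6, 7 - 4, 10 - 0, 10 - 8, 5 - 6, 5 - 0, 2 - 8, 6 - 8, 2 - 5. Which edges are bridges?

The edges on the cycle 2-5-0-6-2 are not bridges since each lies on that cycle.
But removing 3 - 7 disconnects 3 from 7; removing 1 - 5 disconnects 1 from 5; removing 7 - 4 disconnects 7 from 4 — these are bridges.

1-5, 3-7, 4-7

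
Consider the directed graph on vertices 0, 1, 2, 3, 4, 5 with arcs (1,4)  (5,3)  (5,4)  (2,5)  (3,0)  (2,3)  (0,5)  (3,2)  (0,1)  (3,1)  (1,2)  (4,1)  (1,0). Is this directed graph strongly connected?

Yes

From 1 we can reach every vertex (0, 1, 2, 3, 4, 5), and every vertex can reach 1 (0, 1, 2, 3, 4, 5). So the whole graph is one strongly connected component.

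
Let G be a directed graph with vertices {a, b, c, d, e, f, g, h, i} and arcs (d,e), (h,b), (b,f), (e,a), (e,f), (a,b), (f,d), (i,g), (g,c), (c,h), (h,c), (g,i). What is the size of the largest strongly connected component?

5

{a, b, d, e, f} are all mutually reachable — one SCC of size 5.
{c, h} are all mutually reachable — one SCC of size 2.
{g, i} are all mutually reachable — one SCC of size 2.
The largest has 5 vertices.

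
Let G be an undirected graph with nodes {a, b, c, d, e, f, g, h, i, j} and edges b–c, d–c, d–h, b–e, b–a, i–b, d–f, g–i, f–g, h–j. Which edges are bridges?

a-b, b-e, d-h, h-j

The edges on the cycle d-f-g-i-b-c-d are not bridges since each lies on that cycle.
But removing d–h disconnects d from h; removing b–a disconnects b from a; removing e–b disconnects e from b; removing j–h disconnects j from h — these are bridges.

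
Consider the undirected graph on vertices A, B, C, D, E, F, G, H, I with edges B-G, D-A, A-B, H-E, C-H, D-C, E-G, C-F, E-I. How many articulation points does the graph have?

Removing C increases the component count from 1 to 2, so C is a cut vertex.
Removing E increases the component count from 1 to 2, so E is a cut vertex.
By contrast removing H leaves 1 component; it is not a cut vertex. No other vertex is a cut vertex either.

2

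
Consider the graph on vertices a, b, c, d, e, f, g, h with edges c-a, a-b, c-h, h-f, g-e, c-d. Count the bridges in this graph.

6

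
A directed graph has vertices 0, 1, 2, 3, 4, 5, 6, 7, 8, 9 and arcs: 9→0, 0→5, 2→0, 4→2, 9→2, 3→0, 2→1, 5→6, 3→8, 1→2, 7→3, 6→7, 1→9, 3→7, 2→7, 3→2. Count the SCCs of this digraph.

3

{0, 1, 2, 3, 5, 6, 7, 9} are all mutually reachable — one SCC of size 8.
{8} is an SCC by itself.
{4} is an SCC by itself.
That gives 3 strongly connected components.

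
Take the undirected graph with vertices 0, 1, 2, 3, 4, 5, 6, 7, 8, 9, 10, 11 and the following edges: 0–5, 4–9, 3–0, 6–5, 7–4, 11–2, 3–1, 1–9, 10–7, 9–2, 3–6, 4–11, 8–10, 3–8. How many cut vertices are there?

Removing 3 increases the component count from 1 to 2, so 3 is a cut vertex.
By contrast removing 7 leaves 1 component; it is not a cut vertex. No other vertex is a cut vertex either.

1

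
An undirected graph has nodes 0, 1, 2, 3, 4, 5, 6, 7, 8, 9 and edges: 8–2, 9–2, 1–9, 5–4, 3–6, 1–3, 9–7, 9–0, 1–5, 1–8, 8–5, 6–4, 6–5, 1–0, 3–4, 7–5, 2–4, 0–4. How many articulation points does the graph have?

0

Removing 7, for instance, still leaves 1 component. No single vertex removal increases the component count — the graph has no articulation points.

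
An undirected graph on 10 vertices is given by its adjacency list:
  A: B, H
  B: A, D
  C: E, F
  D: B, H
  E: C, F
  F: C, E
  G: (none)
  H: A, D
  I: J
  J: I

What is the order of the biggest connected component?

G is isolated — a component by itself.
Starting from I we can reach I, J. That is one component of size 2.
Starting from C we can reach C, E, F. That is one component of size 3.
Starting from A we can reach A, B, D, H. That is one component of size 4.
The largest has 4 vertices.

4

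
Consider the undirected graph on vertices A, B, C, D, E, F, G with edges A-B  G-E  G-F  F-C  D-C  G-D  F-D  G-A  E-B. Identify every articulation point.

G

Removing G increases the component count from 1 to 2, so G is a cut vertex.
By contrast removing A leaves 1 component; it is not a cut vertex. No other vertex is a cut vertex either.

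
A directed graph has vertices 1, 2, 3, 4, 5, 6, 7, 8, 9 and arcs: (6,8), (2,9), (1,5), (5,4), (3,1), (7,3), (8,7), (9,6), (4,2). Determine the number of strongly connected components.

1

{1, 2, 3, 4, 5, 6, 7, 8, 9} are all mutually reachable — one SCC of size 9.
That gives 1 strongly connected component.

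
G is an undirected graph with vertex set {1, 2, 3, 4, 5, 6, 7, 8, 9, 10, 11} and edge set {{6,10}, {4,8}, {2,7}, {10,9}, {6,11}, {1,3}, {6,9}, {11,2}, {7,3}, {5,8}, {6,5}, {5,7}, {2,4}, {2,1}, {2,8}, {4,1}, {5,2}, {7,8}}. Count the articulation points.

1

Removing 6 increases the component count from 1 to 2, so 6 is a cut vertex.
By contrast removing 5 leaves 1 component; it is not a cut vertex. No other vertex is a cut vertex either.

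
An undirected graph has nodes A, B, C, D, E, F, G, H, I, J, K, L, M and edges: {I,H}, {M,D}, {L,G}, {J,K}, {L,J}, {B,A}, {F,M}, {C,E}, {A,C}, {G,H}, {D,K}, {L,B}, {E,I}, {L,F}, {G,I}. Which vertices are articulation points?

Removing L increases the component count from 1 to 2, so L is a cut vertex.
By contrast removing B leaves 1 component; it is not a cut vertex. No other vertex is a cut vertex either.

L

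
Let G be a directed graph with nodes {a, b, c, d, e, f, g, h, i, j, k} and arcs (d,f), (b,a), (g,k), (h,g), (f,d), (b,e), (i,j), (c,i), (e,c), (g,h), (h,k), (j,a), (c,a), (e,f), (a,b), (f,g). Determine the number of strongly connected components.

4

{a, b, c, e, i, j} are all mutually reachable — one SCC of size 6.
{g, h} are all mutually reachable — one SCC of size 2.
{d, f} are all mutually reachable — one SCC of size 2.
{k} is an SCC by itself.
That gives 4 strongly connected components.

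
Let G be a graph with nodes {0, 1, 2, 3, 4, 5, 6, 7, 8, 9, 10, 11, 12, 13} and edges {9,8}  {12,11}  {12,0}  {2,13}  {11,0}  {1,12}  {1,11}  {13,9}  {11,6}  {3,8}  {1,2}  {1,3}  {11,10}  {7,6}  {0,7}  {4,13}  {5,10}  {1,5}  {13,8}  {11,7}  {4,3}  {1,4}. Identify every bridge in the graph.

none

The edges on the cycle 1-12-0-7-6-11-1 are not bridges since each lies on that cycle.
Every edge lies on some cycle, so there are no bridges.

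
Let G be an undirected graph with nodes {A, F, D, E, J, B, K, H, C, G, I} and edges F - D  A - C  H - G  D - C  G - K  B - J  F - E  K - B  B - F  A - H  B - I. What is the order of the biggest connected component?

Starting from A we can reach A, B, C, D, E, F, G, H, I, J, K. That is one component of size 11.
The largest has 11 vertices.

11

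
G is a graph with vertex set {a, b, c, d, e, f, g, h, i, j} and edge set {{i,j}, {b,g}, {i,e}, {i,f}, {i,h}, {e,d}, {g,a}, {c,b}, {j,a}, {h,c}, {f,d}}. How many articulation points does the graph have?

Removing i increases the component count from 1 to 2, so i is a cut vertex.
By contrast removing b leaves 1 component; it is not a cut vertex. No other vertex is a cut vertex either.

1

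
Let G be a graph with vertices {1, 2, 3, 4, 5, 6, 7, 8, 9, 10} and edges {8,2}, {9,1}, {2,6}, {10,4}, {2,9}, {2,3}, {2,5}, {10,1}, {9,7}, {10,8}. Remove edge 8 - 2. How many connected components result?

1

8 and 2 are still connected via 8-10-1-9-2, so the component count stays at 1.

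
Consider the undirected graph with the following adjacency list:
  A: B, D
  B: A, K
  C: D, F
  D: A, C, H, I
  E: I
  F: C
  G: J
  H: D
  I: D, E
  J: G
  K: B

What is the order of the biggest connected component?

9

Starting from G we can reach G, J. That is one component of size 2.
Starting from A we can reach A, B, C, D, E, F, H, I, K. That is one component of size 9.
The largest has 9 vertices.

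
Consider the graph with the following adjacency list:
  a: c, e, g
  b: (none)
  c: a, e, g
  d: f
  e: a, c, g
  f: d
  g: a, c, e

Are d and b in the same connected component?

The component containing d is {d, f}, and b is not in it.

No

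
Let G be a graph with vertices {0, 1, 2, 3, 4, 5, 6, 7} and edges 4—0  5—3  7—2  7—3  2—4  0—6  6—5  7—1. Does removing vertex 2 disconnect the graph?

Deleting 2 leaves 1 component (was 1) (its neighbors 4, 7 remain connected to each other), so 2 is not a cut vertex.

No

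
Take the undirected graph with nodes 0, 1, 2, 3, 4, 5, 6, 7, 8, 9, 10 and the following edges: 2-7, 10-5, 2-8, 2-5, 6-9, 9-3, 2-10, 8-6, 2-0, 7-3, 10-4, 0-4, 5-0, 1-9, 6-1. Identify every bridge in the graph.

none

The edges on the cycle 2-10-4-0-2 are not bridges since each lies on that cycle.
Every edge lies on some cycle, so there are no bridges.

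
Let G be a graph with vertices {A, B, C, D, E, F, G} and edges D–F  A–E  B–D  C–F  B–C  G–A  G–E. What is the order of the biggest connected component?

4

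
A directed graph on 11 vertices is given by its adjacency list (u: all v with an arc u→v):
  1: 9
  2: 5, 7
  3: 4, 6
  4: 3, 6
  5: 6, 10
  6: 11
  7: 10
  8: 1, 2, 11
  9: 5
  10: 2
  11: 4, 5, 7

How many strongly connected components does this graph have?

4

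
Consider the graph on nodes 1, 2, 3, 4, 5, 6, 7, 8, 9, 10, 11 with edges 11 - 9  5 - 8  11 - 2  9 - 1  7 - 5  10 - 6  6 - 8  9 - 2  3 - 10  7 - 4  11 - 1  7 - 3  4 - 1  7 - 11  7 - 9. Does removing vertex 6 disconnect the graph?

Deleting 6 leaves 1 component (was 1) (its neighbors 8, 10 remain connected to each other), so 6 is not a cut vertex.

No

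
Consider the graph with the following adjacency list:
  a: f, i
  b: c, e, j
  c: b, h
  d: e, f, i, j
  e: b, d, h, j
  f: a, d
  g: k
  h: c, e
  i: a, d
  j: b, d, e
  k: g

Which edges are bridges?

The edges on the cycle d-i-a-f-d are not bridges since each lies on that cycle.
But removing k-g disconnects k from g — this is a bridge.

g-k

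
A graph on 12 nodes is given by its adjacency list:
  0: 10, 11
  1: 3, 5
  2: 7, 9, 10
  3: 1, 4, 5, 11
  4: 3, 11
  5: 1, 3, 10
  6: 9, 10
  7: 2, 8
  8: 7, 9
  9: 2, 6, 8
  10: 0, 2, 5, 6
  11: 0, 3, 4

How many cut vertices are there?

Removing 10 increases the component count from 1 to 2, so 10 is a cut vertex.
By contrast removing 0 leaves 1 component; it is not a cut vertex. No other vertex is a cut vertex either.

1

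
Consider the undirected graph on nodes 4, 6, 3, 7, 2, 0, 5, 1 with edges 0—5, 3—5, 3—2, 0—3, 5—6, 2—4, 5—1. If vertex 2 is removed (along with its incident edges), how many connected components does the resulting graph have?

3

With 2 gone, the remaining components are: {4}; {7}; {0, 1, 3, 5, 6}.
That is 3 components.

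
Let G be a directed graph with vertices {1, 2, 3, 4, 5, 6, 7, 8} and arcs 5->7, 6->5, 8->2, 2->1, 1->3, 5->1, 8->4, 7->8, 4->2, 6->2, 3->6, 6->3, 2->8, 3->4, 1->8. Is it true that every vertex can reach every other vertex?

From 8 we can reach every vertex (1, 2, 3, 4, 5, 6, 7, 8), and every vertex can reach 8 (1, 2, 3, 4, 5, 6, 7, 8). So the whole graph is one strongly connected component.

Yes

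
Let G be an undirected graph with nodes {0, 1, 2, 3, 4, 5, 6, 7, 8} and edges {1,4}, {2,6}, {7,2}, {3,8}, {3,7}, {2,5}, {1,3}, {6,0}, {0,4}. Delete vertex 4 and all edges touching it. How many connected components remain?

1

With 4 gone, the remaining components are: {0, 1, 2, 3, 5, 6, 7, 8}.
That is 1 component.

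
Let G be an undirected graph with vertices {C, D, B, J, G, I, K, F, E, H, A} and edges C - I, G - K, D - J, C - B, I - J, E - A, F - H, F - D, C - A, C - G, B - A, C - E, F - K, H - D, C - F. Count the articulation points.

Removing C increases the component count from 1 to 2, so C is a cut vertex.
By contrast removing J leaves 1 component; it is not a cut vertex. No other vertex is a cut vertex either.

1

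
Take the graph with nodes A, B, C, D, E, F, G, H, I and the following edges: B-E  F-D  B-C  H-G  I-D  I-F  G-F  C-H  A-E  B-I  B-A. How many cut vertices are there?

Removing B increases the component count from 1 to 2, so B is a cut vertex.
By contrast removing A leaves 1 component; it is not a cut vertex. No other vertex is a cut vertex either.

1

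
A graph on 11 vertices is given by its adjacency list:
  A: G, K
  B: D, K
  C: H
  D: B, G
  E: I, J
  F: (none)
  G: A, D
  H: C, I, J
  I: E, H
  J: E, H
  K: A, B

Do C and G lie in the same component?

No

The component containing C is {C, E, H, I, J}, and G is not in it.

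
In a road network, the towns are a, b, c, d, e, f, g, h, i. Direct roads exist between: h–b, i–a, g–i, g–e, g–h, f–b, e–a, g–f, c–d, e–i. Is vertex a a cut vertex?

No

Deleting a leaves 2 components (was 2), so a is not a cut vertex.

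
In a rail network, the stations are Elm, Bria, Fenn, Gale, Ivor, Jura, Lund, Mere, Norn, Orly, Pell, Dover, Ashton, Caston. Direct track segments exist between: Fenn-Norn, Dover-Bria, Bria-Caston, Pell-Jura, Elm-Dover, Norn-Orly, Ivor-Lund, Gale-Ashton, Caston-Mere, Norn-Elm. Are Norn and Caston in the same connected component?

Yes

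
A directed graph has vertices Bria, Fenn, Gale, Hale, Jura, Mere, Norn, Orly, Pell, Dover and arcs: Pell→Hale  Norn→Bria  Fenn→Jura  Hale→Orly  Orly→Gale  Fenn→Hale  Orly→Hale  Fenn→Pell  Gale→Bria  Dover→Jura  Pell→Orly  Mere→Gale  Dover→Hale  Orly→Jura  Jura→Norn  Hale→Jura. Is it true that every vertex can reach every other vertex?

No

There is no directed path from Hale to Dover, so the graph is not strongly connected.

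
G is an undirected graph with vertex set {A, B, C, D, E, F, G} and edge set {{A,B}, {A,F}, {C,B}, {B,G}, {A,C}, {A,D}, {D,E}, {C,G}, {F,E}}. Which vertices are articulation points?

A

Removing A increases the component count from 1 to 2, so A is a cut vertex.
By contrast removing D leaves 1 component; it is not a cut vertex. No other vertex is a cut vertex either.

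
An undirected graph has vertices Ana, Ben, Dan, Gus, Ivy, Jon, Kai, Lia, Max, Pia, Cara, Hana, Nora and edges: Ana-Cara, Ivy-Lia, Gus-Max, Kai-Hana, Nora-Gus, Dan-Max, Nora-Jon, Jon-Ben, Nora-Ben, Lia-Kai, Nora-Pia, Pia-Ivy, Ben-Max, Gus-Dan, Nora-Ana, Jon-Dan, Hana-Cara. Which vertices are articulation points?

Nora

Removing Nora increases the component count from 1 to 2, so Nora is a cut vertex.
By contrast removing Jon leaves 1 component; it is not a cut vertex. No other vertex is a cut vertex either.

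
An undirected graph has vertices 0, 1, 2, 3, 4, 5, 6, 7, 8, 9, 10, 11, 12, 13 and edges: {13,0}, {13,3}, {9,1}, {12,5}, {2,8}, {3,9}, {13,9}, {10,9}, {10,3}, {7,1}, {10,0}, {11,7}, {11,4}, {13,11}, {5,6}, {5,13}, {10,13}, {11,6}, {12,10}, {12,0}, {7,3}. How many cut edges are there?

2

The edges on the cycle 10-13-11-7-3-10 are not bridges since each lies on that cycle.
But removing 2—8 disconnects 2 from 8; removing 4—11 disconnects 4 from 11 — these are bridges.
That makes 2 bridges.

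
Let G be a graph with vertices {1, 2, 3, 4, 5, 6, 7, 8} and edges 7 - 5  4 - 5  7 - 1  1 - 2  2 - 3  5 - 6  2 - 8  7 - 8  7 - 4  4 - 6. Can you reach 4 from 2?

From 2 we can reach 1, 2, 3, 4, 5, 6, 7, 8, which includes 4.

Yes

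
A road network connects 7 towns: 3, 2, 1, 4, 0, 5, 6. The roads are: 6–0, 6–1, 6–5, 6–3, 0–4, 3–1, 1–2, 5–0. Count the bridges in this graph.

2

The edges on the cycle 6-3-1-6 are not bridges since each lies on that cycle.
But removing 2–1 disconnects 2 from 1; removing 0–4 disconnects 0 from 4 — these are bridges.
That makes 2 bridges.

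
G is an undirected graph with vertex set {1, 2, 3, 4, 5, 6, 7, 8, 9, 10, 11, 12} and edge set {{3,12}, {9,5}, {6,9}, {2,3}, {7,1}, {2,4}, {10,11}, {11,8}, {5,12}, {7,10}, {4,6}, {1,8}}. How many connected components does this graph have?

2

Starting from 1 we can reach 1, 7, 8, 10, 11. That is one component of size 5.
Starting from 2 we can reach 2, 3, 4, 5, 6, 9, 12. That is one component of size 7.
Total: 2 components.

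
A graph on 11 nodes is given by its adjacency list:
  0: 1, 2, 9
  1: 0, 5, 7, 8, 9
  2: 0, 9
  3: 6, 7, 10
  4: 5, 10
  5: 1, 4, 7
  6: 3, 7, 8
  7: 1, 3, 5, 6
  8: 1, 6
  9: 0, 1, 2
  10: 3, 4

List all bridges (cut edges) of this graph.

The edges on the cycle 1-8-6-3-10-4-5-1 are not bridges since each lies on that cycle.
Every edge lies on some cycle, so there are no bridges.

none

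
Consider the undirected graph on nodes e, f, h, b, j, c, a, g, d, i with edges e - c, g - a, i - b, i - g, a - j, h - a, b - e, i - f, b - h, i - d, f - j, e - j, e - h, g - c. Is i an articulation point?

Yes

Deleting i raises the number of components from 1 to 2, so i is a cut vertex.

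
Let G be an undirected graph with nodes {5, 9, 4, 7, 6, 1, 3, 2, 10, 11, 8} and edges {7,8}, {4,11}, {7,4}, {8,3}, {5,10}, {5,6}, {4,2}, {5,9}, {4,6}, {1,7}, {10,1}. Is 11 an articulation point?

Deleting 11 leaves 1 component (was 1), so 11 is not a cut vertex.

No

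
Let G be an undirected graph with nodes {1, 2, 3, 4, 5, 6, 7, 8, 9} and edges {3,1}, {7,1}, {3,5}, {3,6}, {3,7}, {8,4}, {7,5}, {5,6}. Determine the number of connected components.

4

9 is isolated — a component by itself.
2 is isolated — a component by itself.
Starting from 4 we can reach 4, 8. That is one component of size 2.
Starting from 1 we can reach 1, 3, 5, 6, 7. That is one component of size 5.
Total: 4 components.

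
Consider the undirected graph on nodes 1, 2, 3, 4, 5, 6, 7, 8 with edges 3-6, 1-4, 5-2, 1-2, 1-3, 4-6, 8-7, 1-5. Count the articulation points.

1

Removing 1 increases the component count from 2 to 3, so 1 is a cut vertex.
By contrast removing 3 leaves 2 components; it is not a cut vertex. No other vertex is a cut vertex either.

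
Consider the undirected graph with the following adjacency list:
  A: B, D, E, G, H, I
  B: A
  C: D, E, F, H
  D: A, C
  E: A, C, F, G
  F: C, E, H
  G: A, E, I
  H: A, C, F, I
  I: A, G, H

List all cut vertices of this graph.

Removing A increases the component count from 1 to 2, so A is a cut vertex.
By contrast removing C leaves 1 component; it is not a cut vertex. No other vertex is a cut vertex either.

A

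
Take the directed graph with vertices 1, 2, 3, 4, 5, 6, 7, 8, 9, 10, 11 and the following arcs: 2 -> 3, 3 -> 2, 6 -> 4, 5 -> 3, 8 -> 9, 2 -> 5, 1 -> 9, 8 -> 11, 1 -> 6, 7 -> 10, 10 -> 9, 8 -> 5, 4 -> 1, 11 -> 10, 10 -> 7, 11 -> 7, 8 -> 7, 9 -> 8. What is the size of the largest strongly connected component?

{7, 8, 9, 10, 11} are all mutually reachable — one SCC of size 5.
{2, 3, 5} are all mutually reachable — one SCC of size 3.
{1, 4, 6} are all mutually reachable — one SCC of size 3.
The largest has 5 vertices.

5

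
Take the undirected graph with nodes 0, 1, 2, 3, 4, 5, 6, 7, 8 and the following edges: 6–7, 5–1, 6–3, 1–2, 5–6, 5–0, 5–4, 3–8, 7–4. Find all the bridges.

The edges on the cycle 5-6-7-4-5 are not bridges since each lies on that cycle.
But removing 6–3 disconnects 6 from 3; removing 3–8 disconnects 3 from 8; removing 5–0 disconnects 5 from 0; removing 5–1 disconnects 5 from 1 — these are bridges.
In total 5 edges are bridges.

0-5, 1-2, 1-5, 3-6, 3-8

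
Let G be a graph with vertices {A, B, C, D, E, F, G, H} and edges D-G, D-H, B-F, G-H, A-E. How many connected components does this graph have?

4

C is isolated — a component by itself.
Starting from A we can reach A, E. That is one component of size 2.
Starting from B we can reach B, F. That is one component of size 2.
Starting from D we can reach D, G, H. That is one component of size 3.
Total: 4 components.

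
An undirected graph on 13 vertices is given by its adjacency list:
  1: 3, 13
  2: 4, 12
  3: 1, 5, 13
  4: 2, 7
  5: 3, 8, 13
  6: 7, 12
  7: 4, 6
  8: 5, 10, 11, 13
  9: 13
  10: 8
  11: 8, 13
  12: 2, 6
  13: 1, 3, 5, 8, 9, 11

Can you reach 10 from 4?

No

The component containing 4 is {2, 4, 6, 7, 12}, and 10 is not in it.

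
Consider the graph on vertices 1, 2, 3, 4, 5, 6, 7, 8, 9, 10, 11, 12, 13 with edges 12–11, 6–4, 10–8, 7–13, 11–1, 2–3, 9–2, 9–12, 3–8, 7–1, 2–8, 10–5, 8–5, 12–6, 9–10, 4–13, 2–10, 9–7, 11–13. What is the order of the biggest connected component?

13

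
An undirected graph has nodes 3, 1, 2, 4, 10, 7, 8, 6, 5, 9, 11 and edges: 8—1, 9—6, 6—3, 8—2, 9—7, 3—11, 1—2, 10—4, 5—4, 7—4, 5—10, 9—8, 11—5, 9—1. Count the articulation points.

1

Removing 9 increases the component count from 1 to 2, so 9 is a cut vertex.
By contrast removing 2 leaves 1 component; it is not a cut vertex. No other vertex is a cut vertex either.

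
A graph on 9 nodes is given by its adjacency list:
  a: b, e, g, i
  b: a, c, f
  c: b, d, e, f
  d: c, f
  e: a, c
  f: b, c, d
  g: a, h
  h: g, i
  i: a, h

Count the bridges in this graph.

0

The edges on the cycle b-f-d-c-b are not bridges since each lies on that cycle.
Every edge lies on some cycle, so there are no bridges.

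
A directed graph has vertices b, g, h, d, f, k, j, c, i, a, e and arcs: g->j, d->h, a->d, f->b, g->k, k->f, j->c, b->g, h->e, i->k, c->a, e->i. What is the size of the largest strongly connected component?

{a, b, c, d, e, f, g, h, i, j, k} are all mutually reachable — one SCC of size 11.
The largest has 11 vertices.

11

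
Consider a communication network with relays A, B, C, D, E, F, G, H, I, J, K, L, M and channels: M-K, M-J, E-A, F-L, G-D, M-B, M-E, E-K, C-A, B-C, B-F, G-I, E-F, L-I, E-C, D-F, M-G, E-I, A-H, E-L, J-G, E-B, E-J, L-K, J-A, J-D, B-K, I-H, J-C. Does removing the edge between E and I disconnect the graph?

After removing E-I, the path E-L-I still connects them, so the edge is not a bridge.

No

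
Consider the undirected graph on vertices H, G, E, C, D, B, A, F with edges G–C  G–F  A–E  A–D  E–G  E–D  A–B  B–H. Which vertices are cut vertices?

A, B, E, G

Removing A increases the component count from 1 to 2, so A is a cut vertex.
Removing B increases the component count from 1 to 2, so B is a cut vertex.
Removing E increases the component count from 1 to 2, so E is a cut vertex.
Likewise G is a cut vertex.
By contrast removing C leaves 1 component; it is not a cut vertex. No other vertex is a cut vertex either.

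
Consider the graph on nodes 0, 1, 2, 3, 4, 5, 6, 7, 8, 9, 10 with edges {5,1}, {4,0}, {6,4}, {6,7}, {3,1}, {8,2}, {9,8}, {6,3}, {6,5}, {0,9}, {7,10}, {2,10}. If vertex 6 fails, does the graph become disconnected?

Yes

Deleting 6 raises the number of components from 1 to 2, so 6 is a cut vertex.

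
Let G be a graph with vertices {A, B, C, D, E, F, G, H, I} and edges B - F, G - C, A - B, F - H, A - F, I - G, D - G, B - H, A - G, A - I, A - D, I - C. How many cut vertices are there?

Removing A increases the component count from 2 to 3, so A is a cut vertex.
By contrast removing I leaves 2 components; it is not a cut vertex. No other vertex is a cut vertex either.

1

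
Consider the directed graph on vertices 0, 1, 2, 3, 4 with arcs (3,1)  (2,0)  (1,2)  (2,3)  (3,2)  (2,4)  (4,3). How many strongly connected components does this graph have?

2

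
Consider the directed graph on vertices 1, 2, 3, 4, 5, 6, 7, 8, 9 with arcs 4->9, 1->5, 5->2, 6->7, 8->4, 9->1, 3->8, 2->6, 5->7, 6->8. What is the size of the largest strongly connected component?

7

{1, 2, 4, 5, 6, 8, 9} are all mutually reachable — one SCC of size 7.
{3} is an SCC by itself.
{7} is an SCC by itself.
The largest has 7 vertices.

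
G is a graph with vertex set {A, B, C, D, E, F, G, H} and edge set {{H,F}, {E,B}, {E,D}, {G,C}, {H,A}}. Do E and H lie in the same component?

No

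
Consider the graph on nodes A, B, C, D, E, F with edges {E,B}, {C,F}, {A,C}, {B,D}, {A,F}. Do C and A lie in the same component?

Yes

From C we can reach A, C, F, which includes A.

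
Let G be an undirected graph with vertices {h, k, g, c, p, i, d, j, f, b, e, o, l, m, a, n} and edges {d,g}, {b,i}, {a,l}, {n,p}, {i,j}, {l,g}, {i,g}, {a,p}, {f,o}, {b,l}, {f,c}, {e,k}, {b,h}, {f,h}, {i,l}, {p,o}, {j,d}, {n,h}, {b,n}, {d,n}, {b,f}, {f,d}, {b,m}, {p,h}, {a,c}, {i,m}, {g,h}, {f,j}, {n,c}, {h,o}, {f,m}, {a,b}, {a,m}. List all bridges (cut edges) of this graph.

e-k

The edges on the cycle b-i-j-f-b are not bridges since each lies on that cycle.
But removing e-k disconnects e from k — this is a bridge.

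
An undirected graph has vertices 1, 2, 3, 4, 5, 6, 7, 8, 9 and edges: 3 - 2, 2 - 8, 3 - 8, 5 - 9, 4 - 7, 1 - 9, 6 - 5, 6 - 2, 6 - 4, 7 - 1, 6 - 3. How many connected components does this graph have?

1

Starting from 1 we can reach 1, 2, 3, 4, 5, 6, 7, 8, 9. That is one component of size 9.
Total: 1 component.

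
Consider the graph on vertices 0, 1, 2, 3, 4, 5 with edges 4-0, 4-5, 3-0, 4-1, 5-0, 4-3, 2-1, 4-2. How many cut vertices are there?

Removing 4 increases the component count from 1 to 2, so 4 is a cut vertex.
By contrast removing 0 leaves 1 component; it is not a cut vertex. No other vertex is a cut vertex either.

1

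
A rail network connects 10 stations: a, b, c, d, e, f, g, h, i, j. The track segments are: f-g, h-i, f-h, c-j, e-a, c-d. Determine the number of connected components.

4

b is isolated — a component by itself.
Starting from a we can reach a, e. That is one component of size 2.
Starting from c we can reach c, d, j. That is one component of size 3.
Starting from f we can reach f, g, h, i. That is one component of size 4.
Total: 4 components.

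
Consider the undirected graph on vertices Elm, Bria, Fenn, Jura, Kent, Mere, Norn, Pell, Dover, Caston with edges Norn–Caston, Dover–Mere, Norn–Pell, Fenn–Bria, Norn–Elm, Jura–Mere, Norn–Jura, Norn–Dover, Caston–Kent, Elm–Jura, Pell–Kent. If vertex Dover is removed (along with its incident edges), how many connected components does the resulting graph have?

2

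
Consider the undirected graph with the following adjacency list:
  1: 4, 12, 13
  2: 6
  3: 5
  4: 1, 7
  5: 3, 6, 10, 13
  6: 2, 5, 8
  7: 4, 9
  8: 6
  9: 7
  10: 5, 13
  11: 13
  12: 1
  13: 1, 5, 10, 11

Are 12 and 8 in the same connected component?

Yes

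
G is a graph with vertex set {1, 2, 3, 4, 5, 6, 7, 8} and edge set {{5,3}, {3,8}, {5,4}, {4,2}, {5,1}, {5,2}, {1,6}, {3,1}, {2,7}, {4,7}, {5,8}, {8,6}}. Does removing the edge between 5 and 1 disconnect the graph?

After removing 5-1, the path 5-3-1 still connects them, so the edge is not a bridge.

No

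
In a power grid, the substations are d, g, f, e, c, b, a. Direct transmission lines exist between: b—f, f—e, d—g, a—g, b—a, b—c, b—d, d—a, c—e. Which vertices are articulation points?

Removing b increases the component count from 1 to 2, so b is a cut vertex.
By contrast removing g leaves 1 component; it is not a cut vertex. No other vertex is a cut vertex either.

b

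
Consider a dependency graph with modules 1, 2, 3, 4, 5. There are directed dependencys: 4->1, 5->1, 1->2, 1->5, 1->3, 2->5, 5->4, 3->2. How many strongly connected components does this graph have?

1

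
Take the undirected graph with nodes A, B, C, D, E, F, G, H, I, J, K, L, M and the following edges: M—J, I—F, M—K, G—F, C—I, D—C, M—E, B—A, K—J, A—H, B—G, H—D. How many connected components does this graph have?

L is isolated — a component by itself.
Starting from E we can reach E, J, K, M. That is one component of size 4.
Starting from A we can reach A, B, C, D, F, G, H, I. That is one component of size 8.
Total: 3 components.

3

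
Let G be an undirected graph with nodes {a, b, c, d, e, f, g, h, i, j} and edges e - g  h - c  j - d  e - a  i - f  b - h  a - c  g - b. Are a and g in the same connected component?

From a we can reach a, b, c, e, g, h, which includes g.

Yes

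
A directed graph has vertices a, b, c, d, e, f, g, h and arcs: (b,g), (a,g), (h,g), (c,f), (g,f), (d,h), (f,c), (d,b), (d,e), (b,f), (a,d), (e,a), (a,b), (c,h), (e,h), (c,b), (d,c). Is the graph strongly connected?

There is no directed path from g to d, so the graph is not strongly connected.

No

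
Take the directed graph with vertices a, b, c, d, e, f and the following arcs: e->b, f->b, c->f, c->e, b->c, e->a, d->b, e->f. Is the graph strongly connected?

No

There is no directed path from a to d, so the graph is not strongly connected.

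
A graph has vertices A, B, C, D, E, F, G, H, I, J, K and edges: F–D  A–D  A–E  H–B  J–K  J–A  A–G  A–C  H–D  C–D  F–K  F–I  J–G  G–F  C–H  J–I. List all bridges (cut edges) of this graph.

A-E, B-H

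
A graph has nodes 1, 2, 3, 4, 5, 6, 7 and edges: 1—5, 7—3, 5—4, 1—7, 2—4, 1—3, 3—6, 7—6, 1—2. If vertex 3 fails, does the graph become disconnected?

Deleting 3 leaves 1 component (was 1) (its neighbors 1, 6, 7 remain connected to each other), so 3 is not a cut vertex.

No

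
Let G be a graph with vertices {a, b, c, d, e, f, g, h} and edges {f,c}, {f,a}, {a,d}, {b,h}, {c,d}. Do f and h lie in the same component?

The component containing f is {a, c, d, f}, and h is not in it.

No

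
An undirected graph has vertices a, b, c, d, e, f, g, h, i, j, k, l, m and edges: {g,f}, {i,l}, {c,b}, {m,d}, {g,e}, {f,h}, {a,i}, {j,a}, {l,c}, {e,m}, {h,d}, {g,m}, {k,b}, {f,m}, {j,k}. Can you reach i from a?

From a we can reach a, b, c, i, j, k, l, which includes i.

Yes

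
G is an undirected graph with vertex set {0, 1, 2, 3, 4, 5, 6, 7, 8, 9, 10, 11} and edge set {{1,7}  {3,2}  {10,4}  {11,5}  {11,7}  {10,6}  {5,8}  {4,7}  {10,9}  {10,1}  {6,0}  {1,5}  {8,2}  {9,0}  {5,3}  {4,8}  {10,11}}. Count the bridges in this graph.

The edges on the cycle 10-6-0-9-10 are not bridges since each lies on that cycle.
Every edge lies on some cycle, so there are no bridges.

0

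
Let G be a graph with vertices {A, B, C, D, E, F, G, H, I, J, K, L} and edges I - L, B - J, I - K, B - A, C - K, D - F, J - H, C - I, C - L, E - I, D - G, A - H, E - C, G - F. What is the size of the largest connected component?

5

Starting from D we can reach D, F, G. That is one component of size 3.
Starting from A we can reach A, B, H, J. That is one component of size 4.
Starting from C we can reach C, E, I, K, L. That is one component of size 5.
The largest has 5 vertices.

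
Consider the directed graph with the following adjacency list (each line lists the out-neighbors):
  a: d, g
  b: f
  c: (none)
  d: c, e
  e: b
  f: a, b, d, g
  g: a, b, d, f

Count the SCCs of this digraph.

{a, b, d, e, f, g} are all mutually reachable — one SCC of size 6.
{c} is an SCC by itself.
That gives 2 strongly connected components.

2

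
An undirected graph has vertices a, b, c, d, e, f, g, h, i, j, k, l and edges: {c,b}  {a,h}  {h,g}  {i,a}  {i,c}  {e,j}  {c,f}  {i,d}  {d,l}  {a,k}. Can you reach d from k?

From k we can reach a, b, c, d, f, g, h, i, k, l, which includes d.

Yes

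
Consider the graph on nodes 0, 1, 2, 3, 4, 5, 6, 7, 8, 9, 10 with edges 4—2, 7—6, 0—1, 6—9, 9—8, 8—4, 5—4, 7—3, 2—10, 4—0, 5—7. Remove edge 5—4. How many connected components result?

1

5 and 4 are still connected via 5-7-6-9-8-4, so the component count stays at 1.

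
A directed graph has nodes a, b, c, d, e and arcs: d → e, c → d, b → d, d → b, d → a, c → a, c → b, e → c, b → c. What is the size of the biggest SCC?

4

{b, c, d, e} are all mutually reachable — one SCC of size 4.
{a} is an SCC by itself.
The largest has 4 vertices.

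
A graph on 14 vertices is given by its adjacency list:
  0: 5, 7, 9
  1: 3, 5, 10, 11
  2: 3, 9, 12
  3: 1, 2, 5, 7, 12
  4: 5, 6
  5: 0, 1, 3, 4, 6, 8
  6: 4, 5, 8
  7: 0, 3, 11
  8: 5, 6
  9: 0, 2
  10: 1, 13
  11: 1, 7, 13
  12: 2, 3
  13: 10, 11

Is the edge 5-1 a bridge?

After removing 5-1, the path 5-3-1 still connects them, so the edge is not a bridge.

No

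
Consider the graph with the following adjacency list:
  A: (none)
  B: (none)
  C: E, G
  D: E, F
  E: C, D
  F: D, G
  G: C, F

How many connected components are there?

3

A is isolated — a component by itself.
B is isolated — a component by itself.
Starting from C we can reach C, D, E, F, G. That is one component of size 5.
Total: 3 components.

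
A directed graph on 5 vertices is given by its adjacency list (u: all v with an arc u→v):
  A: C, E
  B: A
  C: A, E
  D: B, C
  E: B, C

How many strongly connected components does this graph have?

{A, B, C, E} are all mutually reachable — one SCC of size 4.
{D} is an SCC by itself.
That gives 2 strongly connected components.

2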